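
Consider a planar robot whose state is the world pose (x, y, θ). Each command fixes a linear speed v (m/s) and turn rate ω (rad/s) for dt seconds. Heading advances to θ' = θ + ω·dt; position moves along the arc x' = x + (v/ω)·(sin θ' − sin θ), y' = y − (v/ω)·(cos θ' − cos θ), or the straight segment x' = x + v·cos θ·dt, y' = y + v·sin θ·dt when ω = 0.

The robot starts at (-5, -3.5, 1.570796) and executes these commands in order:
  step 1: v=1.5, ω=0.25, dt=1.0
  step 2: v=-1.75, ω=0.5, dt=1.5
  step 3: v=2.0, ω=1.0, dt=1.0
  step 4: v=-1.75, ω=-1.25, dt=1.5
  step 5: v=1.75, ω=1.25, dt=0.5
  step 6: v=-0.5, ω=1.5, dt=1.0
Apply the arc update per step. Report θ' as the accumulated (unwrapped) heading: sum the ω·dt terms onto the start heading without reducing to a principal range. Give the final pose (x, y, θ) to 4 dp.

(-3.5390, -4.3100, 3.8208)

step 1: θ'=1.8208 (R=6.0000) → pose (-5.1865, -2.0156, 1.8208)
step 2: θ'=2.5708 (R=-3.5000) → pose (-3.6864, -4.0948, 2.5708)
step 3: θ'=3.5708 (R=2.0000) → pose (-5.5993, -3.9592, 3.5708)
step 4: θ'=1.6958 (R=1.4000) → pose (-3.6276, -5.0576, 1.6958)
step 5: θ'=2.3208 (R=1.4000) → pose (-3.9923, -4.2779, 2.3208)
step 6: θ'=3.8208 (R=-0.3333) → pose (-3.5390, -4.3100, 3.8208)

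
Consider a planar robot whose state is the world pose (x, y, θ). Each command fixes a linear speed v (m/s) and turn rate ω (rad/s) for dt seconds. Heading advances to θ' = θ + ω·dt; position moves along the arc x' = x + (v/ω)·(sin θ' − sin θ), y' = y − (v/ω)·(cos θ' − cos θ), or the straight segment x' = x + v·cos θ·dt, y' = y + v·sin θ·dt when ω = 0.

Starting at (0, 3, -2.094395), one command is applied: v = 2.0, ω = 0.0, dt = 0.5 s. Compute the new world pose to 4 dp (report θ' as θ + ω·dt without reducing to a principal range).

(-0.5000, 2.1340, -2.0944)

θ' = -2.0944 + 0.0·0.5 = -2.0944
ω = 0 → straight: x' = 0 + 2.0·cos(-2.0944)·0.5 = -0.5000
y' = 3 + 2.0·sin(-2.0944)·0.5 = 2.1340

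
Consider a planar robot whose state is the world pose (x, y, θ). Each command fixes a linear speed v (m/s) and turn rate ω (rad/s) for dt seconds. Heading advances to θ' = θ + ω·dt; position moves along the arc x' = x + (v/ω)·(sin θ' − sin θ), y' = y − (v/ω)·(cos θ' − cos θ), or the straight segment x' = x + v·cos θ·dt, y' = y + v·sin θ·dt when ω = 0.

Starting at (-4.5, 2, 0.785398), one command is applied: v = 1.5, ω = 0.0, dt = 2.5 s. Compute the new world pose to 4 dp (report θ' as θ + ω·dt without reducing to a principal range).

(-1.8483, 4.6516, 0.7854)

θ' = 0.7854 + 0.0·2.5 = 0.7854
ω = 0 → straight: x' = -4.5 + 1.5·cos(0.7854)·2.5 = -1.8483
y' = 2 + 1.5·sin(0.7854)·2.5 = 4.6516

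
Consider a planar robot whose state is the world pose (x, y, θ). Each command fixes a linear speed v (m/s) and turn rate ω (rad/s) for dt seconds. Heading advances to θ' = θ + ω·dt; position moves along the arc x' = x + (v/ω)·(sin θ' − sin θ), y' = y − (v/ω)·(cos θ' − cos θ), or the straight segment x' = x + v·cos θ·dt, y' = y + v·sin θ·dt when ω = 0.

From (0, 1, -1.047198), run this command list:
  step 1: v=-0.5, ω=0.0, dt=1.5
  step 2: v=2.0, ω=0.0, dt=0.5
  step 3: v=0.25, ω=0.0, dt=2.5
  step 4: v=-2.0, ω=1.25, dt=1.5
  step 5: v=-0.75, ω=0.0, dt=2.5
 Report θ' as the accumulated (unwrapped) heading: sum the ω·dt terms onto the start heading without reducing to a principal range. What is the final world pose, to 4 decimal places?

(-3.3949, -0.8562, 0.8278)

step 1: θ'=-1.0472 (straight) → pose (-0.3750, 1.6495, -1.0472)
step 2: θ'=-1.0472 (straight) → pose (0.1250, 0.7835, -1.0472)
step 3: θ'=-1.0472 (straight) → pose (0.4375, 0.2422, -1.0472)
step 4: θ'=0.8278 (R=-1.6000) → pose (-2.1265, 0.5246, 0.8278)
step 5: θ'=0.8278 (straight) → pose (-3.3949, -0.8562, 0.8278)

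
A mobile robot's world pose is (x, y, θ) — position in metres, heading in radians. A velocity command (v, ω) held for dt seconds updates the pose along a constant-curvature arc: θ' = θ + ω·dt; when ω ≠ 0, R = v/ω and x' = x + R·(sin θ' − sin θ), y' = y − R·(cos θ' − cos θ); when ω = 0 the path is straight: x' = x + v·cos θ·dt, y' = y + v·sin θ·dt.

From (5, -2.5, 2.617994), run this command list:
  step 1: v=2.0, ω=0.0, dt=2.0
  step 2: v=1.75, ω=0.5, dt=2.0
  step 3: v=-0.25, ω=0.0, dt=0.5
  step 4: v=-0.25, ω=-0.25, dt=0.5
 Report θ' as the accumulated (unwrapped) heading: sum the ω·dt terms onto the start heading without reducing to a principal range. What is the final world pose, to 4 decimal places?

step 1: θ'=2.6180 (straight) → pose (1.5359, -0.5000, 2.6180)
step 2: θ'=3.6180 (R=3.5000) → pose (-1.8191, -0.4208, 3.6180)
step 3: θ'=3.6180 (straight) → pose (-1.7081, -0.3635, 3.6180)
step 4: θ'=3.4930 (R=1.0000) → pose (-1.5937, -0.3132, 3.4930)

(-1.5937, -0.3132, 3.4930)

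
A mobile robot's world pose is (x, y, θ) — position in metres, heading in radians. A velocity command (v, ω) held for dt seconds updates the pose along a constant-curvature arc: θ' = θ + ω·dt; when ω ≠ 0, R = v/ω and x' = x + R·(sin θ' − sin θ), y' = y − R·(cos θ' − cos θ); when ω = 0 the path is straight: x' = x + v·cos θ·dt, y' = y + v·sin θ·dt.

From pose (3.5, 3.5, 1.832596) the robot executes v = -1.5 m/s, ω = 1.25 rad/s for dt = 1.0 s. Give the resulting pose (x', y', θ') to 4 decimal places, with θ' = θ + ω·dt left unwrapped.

θ' = 1.8326 + 1.25·1.0 = 3.0826
R = v/ω = -1.5/1.25 = -1.2000
x' = 3.5 + -1.2000·(sin 3.0826 − sin 1.8326) = 4.5884
y' = 3.5 − -1.2000·(cos 3.0826 − cos 1.8326) = 2.6127

(4.5884, 2.6127, 3.0826)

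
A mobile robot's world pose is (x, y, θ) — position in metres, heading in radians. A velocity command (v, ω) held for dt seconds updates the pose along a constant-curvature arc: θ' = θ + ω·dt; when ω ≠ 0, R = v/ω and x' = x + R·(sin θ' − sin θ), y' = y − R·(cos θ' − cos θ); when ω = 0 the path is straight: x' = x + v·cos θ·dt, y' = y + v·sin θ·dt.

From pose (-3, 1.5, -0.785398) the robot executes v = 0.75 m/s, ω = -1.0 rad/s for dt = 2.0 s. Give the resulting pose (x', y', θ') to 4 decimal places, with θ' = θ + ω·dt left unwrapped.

(-3.2688, 0.2667, -2.7854)

θ' = -0.7854 + -1.0·2.0 = -2.7854
R = v/ω = 0.75/-1.0 = -0.7500
x' = -3 + -0.7500·(sin -2.7854 − sin -0.7854) = -3.2688
y' = 1.5 − -0.7500·(cos -2.7854 − cos -0.7854) = 0.2667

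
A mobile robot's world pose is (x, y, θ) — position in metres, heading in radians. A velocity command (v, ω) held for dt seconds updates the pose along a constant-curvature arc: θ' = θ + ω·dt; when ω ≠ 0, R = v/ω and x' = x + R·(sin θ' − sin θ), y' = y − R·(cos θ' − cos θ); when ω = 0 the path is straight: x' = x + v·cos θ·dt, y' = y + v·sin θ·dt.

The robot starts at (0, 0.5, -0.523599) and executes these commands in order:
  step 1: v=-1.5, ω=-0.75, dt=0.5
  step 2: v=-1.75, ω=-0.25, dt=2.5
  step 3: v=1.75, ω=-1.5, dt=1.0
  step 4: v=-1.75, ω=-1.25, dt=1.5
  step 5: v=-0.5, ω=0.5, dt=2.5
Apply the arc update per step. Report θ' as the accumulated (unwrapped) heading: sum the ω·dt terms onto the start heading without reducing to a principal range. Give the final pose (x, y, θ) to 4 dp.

(-1.0702, 1.0929, -3.6486)

step 1: θ'=-0.8986 (R=2.0000) → pose (-0.5649, 0.9866, -0.8986)
step 2: θ'=-1.5236 (R=7.0000) → pose (-2.0799, 5.0153, -1.5236)
step 3: θ'=-3.0236 (R=-1.1667) → pose (-3.1080, 3.8017, -3.0236)
step 4: θ'=-4.8986 (R=1.4000) → pose (-1.5673, 2.1523, -4.8986)
step 5: θ'=-3.6486 (R=-1.0000) → pose (-1.0702, 1.0929, -3.6486)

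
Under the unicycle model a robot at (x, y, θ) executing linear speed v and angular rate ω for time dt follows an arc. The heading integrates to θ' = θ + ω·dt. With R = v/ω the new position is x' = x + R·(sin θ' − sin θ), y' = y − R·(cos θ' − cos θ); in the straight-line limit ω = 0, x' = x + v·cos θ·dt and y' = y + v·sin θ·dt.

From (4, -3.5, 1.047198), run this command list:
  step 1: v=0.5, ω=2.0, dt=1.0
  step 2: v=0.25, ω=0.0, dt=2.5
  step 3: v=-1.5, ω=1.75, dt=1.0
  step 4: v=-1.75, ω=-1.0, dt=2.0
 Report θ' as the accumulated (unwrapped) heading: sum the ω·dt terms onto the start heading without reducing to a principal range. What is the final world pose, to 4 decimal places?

(6.4542, -0.3458, 2.7972)

step 1: θ'=3.0472 (R=0.2500) → pose (3.8071, -3.1261, 3.0472)
step 2: θ'=3.0472 (straight) → pose (3.1848, -3.0672, 3.0472)
step 3: θ'=4.7972 (R=-0.8571) → pose (4.1197, -2.1413, 4.7972)
step 4: θ'=2.7972 (R=1.7500) → pose (6.4542, -0.3458, 2.7972)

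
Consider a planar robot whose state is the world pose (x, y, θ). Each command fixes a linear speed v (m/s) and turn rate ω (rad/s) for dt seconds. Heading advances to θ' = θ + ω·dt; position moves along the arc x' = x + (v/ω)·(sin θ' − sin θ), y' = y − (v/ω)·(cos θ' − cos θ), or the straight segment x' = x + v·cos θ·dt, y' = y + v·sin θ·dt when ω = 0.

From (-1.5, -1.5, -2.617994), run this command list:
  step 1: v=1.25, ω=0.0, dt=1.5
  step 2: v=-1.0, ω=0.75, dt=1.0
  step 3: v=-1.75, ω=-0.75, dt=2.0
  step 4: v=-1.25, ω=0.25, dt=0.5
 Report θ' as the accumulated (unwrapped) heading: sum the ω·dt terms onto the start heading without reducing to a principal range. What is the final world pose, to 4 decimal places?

step 1: θ'=-2.6180 (straight) → pose (-3.1238, -2.4375, -2.6180)
step 2: θ'=-1.8680 (R=-1.3333) → pose (-2.5156, -1.6733, -1.8680)
step 3: θ'=-3.3680 (R=2.3333) → pose (0.2392, -0.0828, -3.3680)
step 4: θ'=-3.2430 (R=-5.0000) → pose (0.8554, -0.1847, -3.2430)

(0.8554, -0.1847, -3.2430)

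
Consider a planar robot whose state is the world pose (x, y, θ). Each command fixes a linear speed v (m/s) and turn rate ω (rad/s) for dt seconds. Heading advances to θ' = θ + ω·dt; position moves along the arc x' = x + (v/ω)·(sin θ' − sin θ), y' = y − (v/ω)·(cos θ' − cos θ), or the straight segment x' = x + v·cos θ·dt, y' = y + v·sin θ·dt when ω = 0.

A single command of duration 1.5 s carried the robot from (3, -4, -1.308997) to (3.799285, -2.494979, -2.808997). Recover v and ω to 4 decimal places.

v = -1.2500, ω = -1.0000

Δθ = -2.808997 − -1.308997 = -1.500000
ω = Δθ/dt = -1.500000/1.5 = -1.0000
R = −Δy/(cos θ' − cos θ) = 1.2500
v = R·ω = 1.2500·-1.0000 = -1.2500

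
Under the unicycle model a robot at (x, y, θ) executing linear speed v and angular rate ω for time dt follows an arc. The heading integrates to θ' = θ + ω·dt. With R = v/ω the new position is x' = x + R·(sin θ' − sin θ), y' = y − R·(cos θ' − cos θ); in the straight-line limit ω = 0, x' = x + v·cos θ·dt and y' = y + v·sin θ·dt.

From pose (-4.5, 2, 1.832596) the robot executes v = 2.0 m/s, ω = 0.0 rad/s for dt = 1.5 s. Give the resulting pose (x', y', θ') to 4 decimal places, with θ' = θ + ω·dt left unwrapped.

(-5.2765, 4.8978, 1.8326)

θ' = 1.8326 + 0.0·1.5 = 1.8326
ω = 0 → straight: x' = -4.5 + 2.0·cos(1.8326)·1.5 = -5.2765
y' = 2 + 2.0·sin(1.8326)·1.5 = 4.8978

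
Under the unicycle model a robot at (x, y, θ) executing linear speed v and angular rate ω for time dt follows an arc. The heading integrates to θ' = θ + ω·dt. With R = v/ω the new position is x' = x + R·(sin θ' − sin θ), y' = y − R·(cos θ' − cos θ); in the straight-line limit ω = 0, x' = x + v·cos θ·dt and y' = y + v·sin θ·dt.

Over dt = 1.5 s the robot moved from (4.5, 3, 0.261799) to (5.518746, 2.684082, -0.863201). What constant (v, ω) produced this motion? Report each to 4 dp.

Δθ = -0.863201 − 0.261799 = -1.125000
ω = Δθ/dt = -1.125000/1.5 = -0.7500
R = Δx/(sin θ' − sin θ) = -1.0000
v = R·ω = -1.0000·-0.7500 = 0.7500

v = 0.7500, ω = -0.7500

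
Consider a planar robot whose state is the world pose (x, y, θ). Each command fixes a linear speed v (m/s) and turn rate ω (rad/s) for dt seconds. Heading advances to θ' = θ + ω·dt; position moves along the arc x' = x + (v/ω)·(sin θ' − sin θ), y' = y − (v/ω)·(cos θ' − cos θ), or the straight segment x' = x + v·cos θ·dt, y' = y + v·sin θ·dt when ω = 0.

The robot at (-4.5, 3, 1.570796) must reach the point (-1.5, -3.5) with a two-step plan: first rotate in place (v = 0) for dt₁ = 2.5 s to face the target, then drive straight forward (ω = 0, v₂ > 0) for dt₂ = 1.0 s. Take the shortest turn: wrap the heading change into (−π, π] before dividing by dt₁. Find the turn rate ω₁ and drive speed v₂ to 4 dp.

ω₁ = -1.0837, v₂ = 7.1589

heading to target = atan2(-3.5−3, -1.5−-4.5) = -1.1384
Δθ = wrap(-1.1384 − 1.5708) = -2.7092; ω₁ = Δθ/dt₁ = -1.0837
distance = √((-1.5−-4.5)² + (-3.5−3)²) = 7.1589; v₂ = distance/dt₂ = 7.1589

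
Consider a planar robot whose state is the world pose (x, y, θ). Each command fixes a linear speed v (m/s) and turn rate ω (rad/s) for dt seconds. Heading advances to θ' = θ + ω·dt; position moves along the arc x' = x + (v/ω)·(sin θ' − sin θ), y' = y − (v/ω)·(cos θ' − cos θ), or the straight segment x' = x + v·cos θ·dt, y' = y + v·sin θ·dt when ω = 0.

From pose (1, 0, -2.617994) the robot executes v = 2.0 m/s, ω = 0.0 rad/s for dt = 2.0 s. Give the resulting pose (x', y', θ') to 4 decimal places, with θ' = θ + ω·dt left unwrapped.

θ' = -2.6180 + 0.0·2.0 = -2.6180
ω = 0 → straight: x' = 1 + 2.0·cos(-2.6180)·2.0 = -2.4641
y' = 0 + 2.0·sin(-2.6180)·2.0 = -2.0000

(-2.4641, -2.0000, -2.6180)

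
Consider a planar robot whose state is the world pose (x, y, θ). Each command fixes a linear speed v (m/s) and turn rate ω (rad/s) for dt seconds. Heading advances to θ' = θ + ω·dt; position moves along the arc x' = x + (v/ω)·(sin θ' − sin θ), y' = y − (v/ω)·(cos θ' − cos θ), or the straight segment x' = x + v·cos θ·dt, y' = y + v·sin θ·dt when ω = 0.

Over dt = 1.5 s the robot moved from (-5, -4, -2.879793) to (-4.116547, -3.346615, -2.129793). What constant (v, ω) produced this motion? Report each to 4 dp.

Δθ = -2.129793 − -2.879793 = 0.750000
ω = Δθ/dt = 0.750000/1.5 = 0.5000
R = Δx/(sin θ' − sin θ) = -1.5000
v = R·ω = -1.5000·0.5000 = -0.7500

v = -0.7500, ω = 0.5000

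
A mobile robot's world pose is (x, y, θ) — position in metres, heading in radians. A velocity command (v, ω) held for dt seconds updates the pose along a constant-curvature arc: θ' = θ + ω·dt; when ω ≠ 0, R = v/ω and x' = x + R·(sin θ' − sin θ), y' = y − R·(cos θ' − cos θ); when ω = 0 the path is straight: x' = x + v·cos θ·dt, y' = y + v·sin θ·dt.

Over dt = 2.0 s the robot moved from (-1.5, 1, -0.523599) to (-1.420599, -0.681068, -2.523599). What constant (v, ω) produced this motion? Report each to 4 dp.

v = 1.0000, ω = -1.0000

Δθ = -2.523599 − -0.523599 = -2.000000
ω = Δθ/dt = -2.000000/2.0 = -1.0000
R = −Δy/(cos θ' − cos θ) = -1.0000
v = R·ω = -1.0000·-1.0000 = 1.0000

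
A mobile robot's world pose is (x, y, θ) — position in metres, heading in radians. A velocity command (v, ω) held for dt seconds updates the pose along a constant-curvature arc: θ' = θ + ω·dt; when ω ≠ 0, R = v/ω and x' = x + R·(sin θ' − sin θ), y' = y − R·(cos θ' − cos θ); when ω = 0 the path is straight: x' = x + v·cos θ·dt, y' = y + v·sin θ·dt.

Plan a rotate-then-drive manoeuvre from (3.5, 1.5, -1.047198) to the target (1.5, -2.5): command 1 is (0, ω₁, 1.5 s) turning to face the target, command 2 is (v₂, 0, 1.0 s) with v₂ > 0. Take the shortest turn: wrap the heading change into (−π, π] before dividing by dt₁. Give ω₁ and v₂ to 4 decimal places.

ω₁ = -0.6582, v₂ = 4.4721

heading to target = atan2(-2.5−1.5, 1.5−3.5) = -2.0344
Δθ = wrap(-2.0344 − -1.0472) = -0.9872; ω₁ = Δθ/dt₁ = -0.6582
distance = √((1.5−3.5)² + (-2.5−1.5)²) = 4.4721; v₂ = distance/dt₂ = 4.4721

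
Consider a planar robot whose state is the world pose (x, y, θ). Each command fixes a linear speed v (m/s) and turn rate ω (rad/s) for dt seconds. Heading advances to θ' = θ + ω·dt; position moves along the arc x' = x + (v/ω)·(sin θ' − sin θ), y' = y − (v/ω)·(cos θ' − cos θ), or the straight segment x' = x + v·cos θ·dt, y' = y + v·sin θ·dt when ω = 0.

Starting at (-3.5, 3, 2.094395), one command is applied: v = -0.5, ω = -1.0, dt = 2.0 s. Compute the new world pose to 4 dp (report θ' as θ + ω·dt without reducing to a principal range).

θ' = 2.0944 + -1.0·2.0 = 0.0944
R = v/ω = -0.5/-1.0 = 0.5000
x' = -3.5 + 0.5000·(sin 0.0944 − sin 2.0944) = -3.8859
y' = 3 − 0.5000·(cos 0.0944 − cos 2.0944) = 2.2522

(-3.8859, 2.2522, 0.0944)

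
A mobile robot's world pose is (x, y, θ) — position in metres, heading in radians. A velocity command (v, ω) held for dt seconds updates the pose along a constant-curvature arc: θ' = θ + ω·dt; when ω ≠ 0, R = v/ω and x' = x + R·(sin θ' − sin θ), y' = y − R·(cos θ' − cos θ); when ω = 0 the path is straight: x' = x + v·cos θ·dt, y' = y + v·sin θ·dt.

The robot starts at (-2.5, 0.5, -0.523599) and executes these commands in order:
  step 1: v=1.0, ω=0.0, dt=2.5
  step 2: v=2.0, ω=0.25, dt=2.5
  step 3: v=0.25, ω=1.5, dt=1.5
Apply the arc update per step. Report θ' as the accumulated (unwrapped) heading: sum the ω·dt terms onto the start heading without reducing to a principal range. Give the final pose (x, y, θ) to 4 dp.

step 1: θ'=-0.5236 (straight) → pose (-0.3349, -0.7500, -0.5236)
step 2: θ'=0.1014 (R=8.0000) → pose (4.4749, -1.7807, 0.1014)
step 3: θ'=2.3514 (R=0.1667) → pose (4.5764, -1.4976, 2.3514)

(4.5764, -1.4976, 2.3514)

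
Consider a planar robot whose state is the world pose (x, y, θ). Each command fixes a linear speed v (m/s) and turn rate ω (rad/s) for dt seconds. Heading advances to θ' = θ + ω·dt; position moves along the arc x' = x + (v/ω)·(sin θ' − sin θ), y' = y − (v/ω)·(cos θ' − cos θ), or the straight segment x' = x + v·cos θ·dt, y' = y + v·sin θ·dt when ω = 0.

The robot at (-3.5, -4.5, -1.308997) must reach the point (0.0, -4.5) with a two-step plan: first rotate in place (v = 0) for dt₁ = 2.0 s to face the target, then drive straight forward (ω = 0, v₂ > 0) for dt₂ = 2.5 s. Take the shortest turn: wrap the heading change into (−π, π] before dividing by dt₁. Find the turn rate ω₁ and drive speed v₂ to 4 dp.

ω₁ = 0.6545, v₂ = 1.4000

heading to target = atan2(-4.5−-4.5, 0−-3.5) = 0.0000
Δθ = wrap(0.0000 − -1.3090) = 1.3090; ω₁ = Δθ/dt₁ = 0.6545
distance = √((0−-3.5)² + (-4.5−-4.5)²) = 3.5000; v₂ = distance/dt₂ = 1.4000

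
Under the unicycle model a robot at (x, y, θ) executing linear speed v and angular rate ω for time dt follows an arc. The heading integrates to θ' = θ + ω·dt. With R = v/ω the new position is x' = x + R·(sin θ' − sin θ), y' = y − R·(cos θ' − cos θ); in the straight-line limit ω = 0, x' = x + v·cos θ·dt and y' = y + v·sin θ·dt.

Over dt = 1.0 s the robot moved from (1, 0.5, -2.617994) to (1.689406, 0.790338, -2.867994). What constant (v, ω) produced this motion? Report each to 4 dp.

v = -0.7500, ω = -0.2500

Δθ = -2.867994 − -2.617994 = -0.250000
ω = Δθ/dt = -0.250000/1.0 = -0.2500
R = Δx/(sin θ' − sin θ) = 3.0000
v = R·ω = 3.0000·-0.2500 = -0.7500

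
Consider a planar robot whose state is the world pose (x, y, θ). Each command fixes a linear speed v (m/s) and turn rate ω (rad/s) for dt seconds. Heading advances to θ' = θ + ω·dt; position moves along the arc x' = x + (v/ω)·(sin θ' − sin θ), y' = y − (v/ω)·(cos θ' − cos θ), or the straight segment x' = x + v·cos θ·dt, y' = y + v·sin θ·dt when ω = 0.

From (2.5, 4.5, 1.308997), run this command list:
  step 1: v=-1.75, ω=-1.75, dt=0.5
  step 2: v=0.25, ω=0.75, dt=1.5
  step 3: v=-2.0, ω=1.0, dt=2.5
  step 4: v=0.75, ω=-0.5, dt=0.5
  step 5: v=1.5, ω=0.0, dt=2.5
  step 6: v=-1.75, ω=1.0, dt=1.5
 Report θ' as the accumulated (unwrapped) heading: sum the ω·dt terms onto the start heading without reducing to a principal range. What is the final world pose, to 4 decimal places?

(2.8922, 2.6810, 5.3090)

step 1: θ'=0.4340 (R=1.0000) → pose (1.9546, 3.8515, 0.4340)
step 2: θ'=1.5590 (R=0.3333) → pose (2.1477, 4.1500, 1.5590)
step 3: θ'=4.0590 (R=-2.0000) → pose (5.7356, 2.9107, 4.0590)
step 4: θ'=3.8090 (R=-1.5000) → pose (5.4730, 2.6443, 3.8090)
step 5: θ'=3.8090 (straight) → pose (2.5277, 0.3233, 3.8090)
step 6: θ'=5.3090 (R=-1.7500) → pose (2.8922, 2.6810, 5.3090)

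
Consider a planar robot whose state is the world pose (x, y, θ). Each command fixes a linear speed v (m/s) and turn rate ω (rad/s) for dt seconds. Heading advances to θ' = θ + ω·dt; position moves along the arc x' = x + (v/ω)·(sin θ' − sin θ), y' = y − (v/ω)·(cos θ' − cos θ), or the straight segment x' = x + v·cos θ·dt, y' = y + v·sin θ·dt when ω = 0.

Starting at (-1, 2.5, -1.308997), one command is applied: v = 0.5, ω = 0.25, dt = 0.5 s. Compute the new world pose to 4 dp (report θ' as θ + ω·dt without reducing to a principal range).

(-0.9204, 2.2632, -1.1840)

θ' = -1.3090 + 0.25·0.5 = -1.1840
R = v/ω = 0.5/0.25 = 2.0000
x' = -1 + 2.0000·(sin -1.1840 − sin -1.3090) = -0.9204
y' = 2.5 − 2.0000·(cos -1.1840 − cos -1.3090) = 2.2632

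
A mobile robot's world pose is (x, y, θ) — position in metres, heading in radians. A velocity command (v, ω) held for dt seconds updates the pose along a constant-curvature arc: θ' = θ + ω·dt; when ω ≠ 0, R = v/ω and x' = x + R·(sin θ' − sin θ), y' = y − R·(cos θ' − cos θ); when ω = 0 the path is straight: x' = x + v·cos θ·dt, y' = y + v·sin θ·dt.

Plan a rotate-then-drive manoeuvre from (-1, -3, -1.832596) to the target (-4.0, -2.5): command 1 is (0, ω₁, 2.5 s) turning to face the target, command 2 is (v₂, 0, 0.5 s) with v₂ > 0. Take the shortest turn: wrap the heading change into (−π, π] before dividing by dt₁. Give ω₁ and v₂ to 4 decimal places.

heading to target = atan2(-2.5−-3, -4−-1) = 2.9764
Δθ = wrap(2.9764 − -1.8326) = -1.4741; ω₁ = Δθ/dt₁ = -0.5897
distance = √((-4−-1)² + (-2.5−-3)²) = 3.0414; v₂ = distance/dt₂ = 6.0828

ω₁ = -0.5897, v₂ = 6.0828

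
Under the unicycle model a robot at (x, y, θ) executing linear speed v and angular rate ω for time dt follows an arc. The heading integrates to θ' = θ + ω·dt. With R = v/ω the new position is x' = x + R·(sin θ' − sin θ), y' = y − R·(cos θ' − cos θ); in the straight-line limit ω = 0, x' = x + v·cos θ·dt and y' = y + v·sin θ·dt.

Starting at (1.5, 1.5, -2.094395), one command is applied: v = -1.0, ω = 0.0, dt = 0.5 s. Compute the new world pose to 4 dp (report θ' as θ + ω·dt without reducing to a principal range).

(1.7500, 1.9330, -2.0944)

θ' = -2.0944 + 0.0·0.5 = -2.0944
ω = 0 → straight: x' = 1.5 + -1.0·cos(-2.0944)·0.5 = 1.7500
y' = 1.5 + -1.0·sin(-2.0944)·0.5 = 1.9330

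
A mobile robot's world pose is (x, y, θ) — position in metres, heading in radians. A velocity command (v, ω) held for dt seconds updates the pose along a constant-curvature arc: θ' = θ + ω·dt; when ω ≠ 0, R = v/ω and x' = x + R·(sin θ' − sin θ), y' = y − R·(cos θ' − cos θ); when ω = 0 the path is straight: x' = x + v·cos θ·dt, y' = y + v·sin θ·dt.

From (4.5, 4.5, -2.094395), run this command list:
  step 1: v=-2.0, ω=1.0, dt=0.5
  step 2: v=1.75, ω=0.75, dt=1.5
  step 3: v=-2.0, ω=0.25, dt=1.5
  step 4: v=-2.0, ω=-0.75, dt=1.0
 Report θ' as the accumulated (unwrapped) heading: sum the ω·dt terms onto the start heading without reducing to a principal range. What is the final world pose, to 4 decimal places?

step 1: θ'=-1.5944 (R=-2.0000) → pose (4.7674, 5.4528, -1.5944)
step 2: θ'=-0.4694 (R=2.3333) → pose (6.0446, 3.3168, -0.4694)
step 3: θ'=-0.0944 (R=-8.0000) → pose (3.1799, 4.1464, -0.0944)
step 4: θ'=-0.8444 (R=2.6667) → pose (1.4377, 5.0301, -0.8444)

(1.4377, 5.0301, -0.8444)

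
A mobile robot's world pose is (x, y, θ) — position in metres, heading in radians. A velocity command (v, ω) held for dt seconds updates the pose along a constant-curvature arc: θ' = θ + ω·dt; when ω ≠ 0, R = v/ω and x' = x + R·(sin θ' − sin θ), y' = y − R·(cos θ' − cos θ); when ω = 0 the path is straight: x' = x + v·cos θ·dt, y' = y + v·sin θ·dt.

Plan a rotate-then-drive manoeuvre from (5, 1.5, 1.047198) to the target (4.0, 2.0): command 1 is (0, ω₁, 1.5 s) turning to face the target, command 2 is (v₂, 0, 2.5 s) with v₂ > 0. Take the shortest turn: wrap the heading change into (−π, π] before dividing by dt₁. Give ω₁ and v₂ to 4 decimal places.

heading to target = atan2(2−1.5, 4−5) = 2.6779
Δθ = wrap(2.6779 − 1.0472) = 1.6307; ω₁ = Δθ/dt₁ = 1.0872
distance = √((4−5)² + (2−1.5)²) = 1.1180; v₂ = distance/dt₂ = 0.4472

ω₁ = 1.0872, v₂ = 0.4472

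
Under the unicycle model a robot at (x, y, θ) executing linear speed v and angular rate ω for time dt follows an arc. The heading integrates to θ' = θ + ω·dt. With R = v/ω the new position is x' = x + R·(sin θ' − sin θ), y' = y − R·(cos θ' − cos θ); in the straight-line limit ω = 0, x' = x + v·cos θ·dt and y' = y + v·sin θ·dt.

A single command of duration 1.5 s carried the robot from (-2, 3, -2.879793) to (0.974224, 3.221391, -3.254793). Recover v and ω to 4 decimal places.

v = -2.0000, ω = -0.2500

Δθ = -3.254793 − -2.879793 = -0.375000
ω = Δθ/dt = -0.375000/1.5 = -0.2500
R = Δx/(sin θ' − sin θ) = 8.0000
v = R·ω = 8.0000·-0.2500 = -2.0000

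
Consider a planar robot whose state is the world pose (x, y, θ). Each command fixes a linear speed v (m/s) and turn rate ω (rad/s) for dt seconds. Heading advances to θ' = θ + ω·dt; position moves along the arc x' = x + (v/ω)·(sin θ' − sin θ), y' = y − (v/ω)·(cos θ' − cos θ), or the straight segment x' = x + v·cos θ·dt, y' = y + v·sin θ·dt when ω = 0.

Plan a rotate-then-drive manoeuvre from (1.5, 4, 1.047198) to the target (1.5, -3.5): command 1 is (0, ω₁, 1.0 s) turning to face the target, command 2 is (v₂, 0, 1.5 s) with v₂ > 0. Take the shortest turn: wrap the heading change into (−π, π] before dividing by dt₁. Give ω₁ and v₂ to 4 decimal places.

heading to target = atan2(-3.5−4, 1.5−1.5) = -1.5708
Δθ = wrap(-1.5708 − 1.0472) = -2.6180; ω₁ = Δθ/dt₁ = -2.6180
distance = √((1.5−1.5)² + (-3.5−4)²) = 7.5000; v₂ = distance/dt₂ = 5.0000

ω₁ = -2.6180, v₂ = 5.0000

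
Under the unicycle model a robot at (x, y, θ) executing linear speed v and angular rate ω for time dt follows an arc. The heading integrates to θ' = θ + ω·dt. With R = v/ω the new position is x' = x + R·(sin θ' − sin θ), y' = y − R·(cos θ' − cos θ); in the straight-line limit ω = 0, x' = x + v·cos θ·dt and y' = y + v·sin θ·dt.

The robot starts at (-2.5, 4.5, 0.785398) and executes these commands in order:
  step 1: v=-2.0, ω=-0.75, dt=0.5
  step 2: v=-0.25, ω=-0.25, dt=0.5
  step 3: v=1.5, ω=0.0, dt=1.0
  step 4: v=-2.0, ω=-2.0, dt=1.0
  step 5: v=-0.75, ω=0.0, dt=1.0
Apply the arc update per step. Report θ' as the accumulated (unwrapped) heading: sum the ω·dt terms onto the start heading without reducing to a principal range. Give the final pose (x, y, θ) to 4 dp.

step 1: θ'=0.4104 (R=2.6667) → pose (-3.3217, 3.9404, 0.4104)
step 2: θ'=0.2854 (R=1.0000) → pose (-3.4391, 3.8978, 0.2854)
step 3: θ'=0.2854 (straight) → pose (-1.9998, 4.3201, 0.2854)
step 4: θ'=-1.7146 (R=1.0000) → pose (-3.2710, 5.4230, -1.7146)
step 5: θ'=-1.7146 (straight) → pose (-3.1635, 6.1652, -1.7146)

(-3.1635, 6.1652, -1.7146)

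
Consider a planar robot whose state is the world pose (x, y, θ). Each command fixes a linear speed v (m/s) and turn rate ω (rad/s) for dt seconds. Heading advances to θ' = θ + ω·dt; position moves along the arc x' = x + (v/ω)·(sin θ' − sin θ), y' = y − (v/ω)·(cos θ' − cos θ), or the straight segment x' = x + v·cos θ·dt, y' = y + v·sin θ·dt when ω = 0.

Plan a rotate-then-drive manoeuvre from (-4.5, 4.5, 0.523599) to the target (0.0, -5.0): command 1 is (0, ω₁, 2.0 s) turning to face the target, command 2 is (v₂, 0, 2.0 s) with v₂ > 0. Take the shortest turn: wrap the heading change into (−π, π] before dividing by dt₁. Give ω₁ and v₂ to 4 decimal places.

ω₁ = -0.8260, v₂ = 5.2559

heading to target = atan2(-5−4.5, 0−-4.5) = -1.1284
Δθ = wrap(-1.1284 − 0.5236) = -1.6520; ω₁ = Δθ/dt₁ = -0.8260
distance = √((0−-4.5)² + (-5−4.5)²) = 10.5119; v₂ = distance/dt₂ = 5.2559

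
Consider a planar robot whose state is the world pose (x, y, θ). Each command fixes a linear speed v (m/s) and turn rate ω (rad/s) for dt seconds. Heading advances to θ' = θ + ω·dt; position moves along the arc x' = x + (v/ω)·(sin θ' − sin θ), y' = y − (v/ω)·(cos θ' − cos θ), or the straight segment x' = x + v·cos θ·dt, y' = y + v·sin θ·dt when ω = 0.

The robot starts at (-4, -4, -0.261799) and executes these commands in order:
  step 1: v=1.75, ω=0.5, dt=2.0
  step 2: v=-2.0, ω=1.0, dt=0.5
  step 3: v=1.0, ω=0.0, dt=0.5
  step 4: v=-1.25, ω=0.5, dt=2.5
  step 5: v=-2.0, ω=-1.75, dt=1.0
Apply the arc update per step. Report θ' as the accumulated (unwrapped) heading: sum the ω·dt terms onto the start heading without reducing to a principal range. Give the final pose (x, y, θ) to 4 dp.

step 1: θ'=0.7382 (R=3.5000) → pose (-0.7388, -3.2081, 0.7382)
step 2: θ'=1.2382 (R=-2.0000) → pose (-1.2833, -4.0345, 1.2382)
step 3: θ'=1.2382 (straight) → pose (-1.1200, -3.5619, 1.2382)
step 4: θ'=2.4882 (R=-2.5000) → pose (-0.2767, -6.3632, 2.4882)
step 5: θ'=0.7382 (R=1.1429) → pose (-0.2024, -8.1160, 0.7382)

(-0.2024, -8.1160, 0.7382)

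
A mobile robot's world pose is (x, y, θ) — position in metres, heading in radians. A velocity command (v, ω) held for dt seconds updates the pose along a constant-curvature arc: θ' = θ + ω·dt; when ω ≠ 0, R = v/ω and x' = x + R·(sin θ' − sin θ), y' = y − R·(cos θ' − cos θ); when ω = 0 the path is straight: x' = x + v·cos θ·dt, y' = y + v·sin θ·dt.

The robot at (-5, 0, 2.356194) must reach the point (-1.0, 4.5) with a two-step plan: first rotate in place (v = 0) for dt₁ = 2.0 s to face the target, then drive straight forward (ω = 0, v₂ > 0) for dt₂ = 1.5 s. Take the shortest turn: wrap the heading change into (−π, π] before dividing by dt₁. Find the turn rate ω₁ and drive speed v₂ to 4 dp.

ω₁ = -0.7560, v₂ = 4.0139

heading to target = atan2(4.5−0, -1−-5) = 0.8442
Δθ = wrap(0.8442 − 2.3562) = -1.5120; ω₁ = Δθ/dt₁ = -0.7560
distance = √((-1−-5)² + (4.5−0)²) = 6.0208; v₂ = distance/dt₂ = 4.0139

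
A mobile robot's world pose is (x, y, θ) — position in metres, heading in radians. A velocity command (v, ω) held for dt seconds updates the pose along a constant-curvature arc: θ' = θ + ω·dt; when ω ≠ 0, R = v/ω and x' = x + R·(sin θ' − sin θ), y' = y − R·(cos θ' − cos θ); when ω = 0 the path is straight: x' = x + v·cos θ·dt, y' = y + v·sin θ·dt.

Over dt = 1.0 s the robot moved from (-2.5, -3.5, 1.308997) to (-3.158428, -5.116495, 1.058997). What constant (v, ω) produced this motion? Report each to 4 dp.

v = -1.7500, ω = -0.2500

Δθ = 1.058997 − 1.308997 = -0.250000
ω = Δθ/dt = -0.250000/1.0 = -0.2500
R = −Δy/(cos θ' − cos θ) = 7.0000
v = R·ω = 7.0000·-0.2500 = -1.7500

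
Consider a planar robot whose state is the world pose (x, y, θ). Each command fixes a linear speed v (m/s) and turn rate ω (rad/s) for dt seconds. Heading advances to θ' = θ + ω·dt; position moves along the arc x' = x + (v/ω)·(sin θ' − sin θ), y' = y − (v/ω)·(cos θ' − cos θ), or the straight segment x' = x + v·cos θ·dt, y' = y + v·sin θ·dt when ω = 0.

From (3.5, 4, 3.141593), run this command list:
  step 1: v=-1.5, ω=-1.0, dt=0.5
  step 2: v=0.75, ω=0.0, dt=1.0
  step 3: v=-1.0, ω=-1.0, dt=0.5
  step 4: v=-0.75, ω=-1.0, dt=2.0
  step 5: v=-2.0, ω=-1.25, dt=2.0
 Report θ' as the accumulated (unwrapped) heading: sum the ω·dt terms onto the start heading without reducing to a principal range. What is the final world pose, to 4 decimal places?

step 1: θ'=2.6416 (R=1.5000) → pose (4.2191, 3.8164, 2.6416)
step 2: θ'=2.6416 (straight) → pose (3.5610, 4.1759, 2.6416)
step 3: θ'=2.1416 (R=1.0000) → pose (3.9230, 3.8387, 2.1416)
step 4: θ'=0.1416 (R=0.7500) → pose (3.3977, 2.6909, 0.1416)
step 5: θ'=-2.3584 (R=1.6000) → pose (2.0431, 5.4088, -2.3584)

(2.0431, 5.4088, -2.3584)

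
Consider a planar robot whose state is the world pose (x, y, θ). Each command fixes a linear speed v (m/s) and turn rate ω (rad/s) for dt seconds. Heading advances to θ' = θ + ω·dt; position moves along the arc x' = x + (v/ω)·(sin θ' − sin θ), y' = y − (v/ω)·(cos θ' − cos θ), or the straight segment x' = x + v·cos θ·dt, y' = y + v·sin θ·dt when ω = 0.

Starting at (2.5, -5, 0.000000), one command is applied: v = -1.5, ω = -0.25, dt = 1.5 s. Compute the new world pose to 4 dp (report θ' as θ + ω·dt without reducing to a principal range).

(0.3024, -4.5830, -0.3750)

θ' = 0.0000 + -0.25·1.5 = -0.3750
R = v/ω = -1.5/-0.25 = 6.0000
x' = 2.5 + 6.0000·(sin -0.3750 − sin 0.0000) = 0.3024
y' = -5 − 6.0000·(cos -0.3750 − cos 0.0000) = -4.5830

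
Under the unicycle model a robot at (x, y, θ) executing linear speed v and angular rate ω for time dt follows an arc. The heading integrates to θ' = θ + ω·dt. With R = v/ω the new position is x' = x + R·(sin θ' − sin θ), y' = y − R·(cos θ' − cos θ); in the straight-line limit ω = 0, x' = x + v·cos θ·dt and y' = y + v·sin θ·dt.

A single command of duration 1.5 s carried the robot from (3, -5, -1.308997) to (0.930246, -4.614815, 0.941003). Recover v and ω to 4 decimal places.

v = -1.7500, ω = 1.5000

Δθ = 0.941003 − -1.308997 = 2.250000
ω = Δθ/dt = 2.250000/1.5 = 1.5000
R = Δx/(sin θ' − sin θ) = -1.1667
v = R·ω = -1.1667·1.5000 = -1.7500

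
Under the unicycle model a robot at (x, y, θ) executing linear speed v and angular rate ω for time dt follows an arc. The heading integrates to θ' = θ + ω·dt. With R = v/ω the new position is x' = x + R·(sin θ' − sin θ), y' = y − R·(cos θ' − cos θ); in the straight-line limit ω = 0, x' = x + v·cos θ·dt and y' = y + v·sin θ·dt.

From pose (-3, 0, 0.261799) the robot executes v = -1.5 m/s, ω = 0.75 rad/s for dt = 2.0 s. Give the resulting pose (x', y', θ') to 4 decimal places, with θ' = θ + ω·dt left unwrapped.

(-4.4460, -2.3115, 1.7618)

θ' = 0.2618 + 0.75·2.0 = 1.7618
R = v/ω = -1.5/0.75 = -2.0000
x' = -3 + -2.0000·(sin 1.7618 − sin 0.2618) = -4.4460
y' = 0 − -2.0000·(cos 1.7618 − cos 0.2618) = -2.3115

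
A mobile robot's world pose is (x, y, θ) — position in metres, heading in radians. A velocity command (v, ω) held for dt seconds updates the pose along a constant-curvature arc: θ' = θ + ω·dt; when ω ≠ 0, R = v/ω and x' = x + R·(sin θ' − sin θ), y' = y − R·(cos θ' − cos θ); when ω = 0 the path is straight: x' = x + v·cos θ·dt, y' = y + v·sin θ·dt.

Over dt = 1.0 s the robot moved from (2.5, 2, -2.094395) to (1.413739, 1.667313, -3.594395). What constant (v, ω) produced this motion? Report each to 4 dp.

Δθ = -3.594395 − -2.094395 = -1.500000
ω = Δθ/dt = -1.500000/1.0 = -1.5000
R = Δx/(sin θ' − sin θ) = -0.8333
v = R·ω = -0.8333·-1.5000 = 1.2500

v = 1.2500, ω = -1.5000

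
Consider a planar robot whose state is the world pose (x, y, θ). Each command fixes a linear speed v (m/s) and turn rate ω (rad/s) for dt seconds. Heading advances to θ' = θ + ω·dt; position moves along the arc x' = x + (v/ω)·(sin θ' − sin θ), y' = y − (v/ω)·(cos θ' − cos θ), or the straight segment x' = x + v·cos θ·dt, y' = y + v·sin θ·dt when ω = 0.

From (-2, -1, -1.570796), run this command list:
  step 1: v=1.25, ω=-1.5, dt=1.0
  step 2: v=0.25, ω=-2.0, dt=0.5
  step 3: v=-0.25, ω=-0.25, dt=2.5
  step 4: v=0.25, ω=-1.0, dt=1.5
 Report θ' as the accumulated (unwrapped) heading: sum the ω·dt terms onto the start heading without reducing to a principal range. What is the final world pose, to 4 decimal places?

step 1: θ'=-3.0708 (R=-0.8333) → pose (-2.7744, -1.8312, -3.0708)
step 2: θ'=-4.0708 (R=-0.1250) → pose (-2.8834, -1.7814, -4.0708)
step 3: θ'=-4.6958 (R=1.0000) → pose (-2.6847, -2.3632, -4.6958)
step 4: θ'=-6.1958 (R=-0.2500) → pose (-2.4565, -2.1101, -6.1958)

(-2.4565, -2.1101, -6.1958)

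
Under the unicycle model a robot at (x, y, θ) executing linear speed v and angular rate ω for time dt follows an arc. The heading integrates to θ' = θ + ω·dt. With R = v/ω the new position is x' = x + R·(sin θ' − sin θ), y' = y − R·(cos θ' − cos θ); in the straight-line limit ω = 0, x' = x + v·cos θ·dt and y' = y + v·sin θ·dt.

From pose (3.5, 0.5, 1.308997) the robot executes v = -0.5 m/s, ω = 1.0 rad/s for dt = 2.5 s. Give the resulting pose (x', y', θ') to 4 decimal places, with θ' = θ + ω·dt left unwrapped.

θ' = 1.3090 + 1.0·2.5 = 3.8090
R = v/ω = -0.5/1.0 = -0.5000
x' = 3.5 + -0.5000·(sin 3.8090 − sin 1.3090) = 4.2924
y' = 0.5 − -0.5000·(cos 3.8090 − cos 1.3090) = -0.0221

(4.2924, -0.0221, 3.8090)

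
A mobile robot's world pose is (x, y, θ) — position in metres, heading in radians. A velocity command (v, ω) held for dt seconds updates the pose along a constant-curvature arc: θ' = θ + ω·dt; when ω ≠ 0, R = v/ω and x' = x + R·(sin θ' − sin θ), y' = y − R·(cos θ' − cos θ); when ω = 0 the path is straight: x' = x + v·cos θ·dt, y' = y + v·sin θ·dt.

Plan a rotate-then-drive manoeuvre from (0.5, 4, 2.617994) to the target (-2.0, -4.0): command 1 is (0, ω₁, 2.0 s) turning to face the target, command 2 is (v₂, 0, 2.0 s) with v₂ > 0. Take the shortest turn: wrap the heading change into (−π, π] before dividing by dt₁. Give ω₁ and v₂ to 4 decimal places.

heading to target = atan2(-4−4, -2−0.5) = -1.8737
Δθ = wrap(-1.8737 − 2.6180) = 1.7915; ω₁ = Δθ/dt₁ = 0.8958
distance = √((-2−0.5)² + (-4−4)²) = 8.3815; v₂ = distance/dt₂ = 4.1908

ω₁ = 0.8958, v₂ = 4.1908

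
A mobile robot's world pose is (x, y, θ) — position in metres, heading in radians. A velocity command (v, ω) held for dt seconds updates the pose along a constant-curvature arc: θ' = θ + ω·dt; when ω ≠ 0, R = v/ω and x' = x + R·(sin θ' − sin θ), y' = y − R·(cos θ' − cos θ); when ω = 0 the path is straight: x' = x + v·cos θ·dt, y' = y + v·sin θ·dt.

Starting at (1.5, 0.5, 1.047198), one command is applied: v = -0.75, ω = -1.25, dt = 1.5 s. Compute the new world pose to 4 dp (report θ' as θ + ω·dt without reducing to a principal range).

θ' = 1.0472 + -1.25·1.5 = -0.8278
R = v/ω = -0.75/-1.25 = 0.6000
x' = 1.5 + 0.6000·(sin -0.8278 − sin 1.0472) = 0.5385
y' = 0.5 − 0.6000·(cos -0.8278 − cos 1.0472) = 0.3941

(0.5385, 0.3941, -0.8278)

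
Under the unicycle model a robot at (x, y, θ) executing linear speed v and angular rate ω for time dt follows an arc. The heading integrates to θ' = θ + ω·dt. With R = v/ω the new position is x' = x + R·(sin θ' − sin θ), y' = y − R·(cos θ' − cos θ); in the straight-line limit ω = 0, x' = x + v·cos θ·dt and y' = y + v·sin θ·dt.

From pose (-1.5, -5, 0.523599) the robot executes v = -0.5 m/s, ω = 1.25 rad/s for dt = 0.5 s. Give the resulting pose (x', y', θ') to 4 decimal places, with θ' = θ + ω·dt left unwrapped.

(-1.6649, -5.1825, 1.1486)

θ' = 0.5236 + 1.25·0.5 = 1.1486
R = v/ω = -0.5/1.25 = -0.4000
x' = -1.5 + -0.4000·(sin 1.1486 − sin 0.5236) = -1.6649
y' = -5 − -0.4000·(cos 1.1486 − cos 0.5236) = -5.1825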